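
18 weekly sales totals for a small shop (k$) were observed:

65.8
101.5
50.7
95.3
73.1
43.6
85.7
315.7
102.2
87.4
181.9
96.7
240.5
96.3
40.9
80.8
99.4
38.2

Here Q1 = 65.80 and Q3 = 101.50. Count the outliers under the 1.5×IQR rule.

IQR = 35.70; fences at 65.80 − 53.55 = 12.25 and 101.50 + 53.55 = 155.05.
Outside the cutoffs: 181.9, 240.5, 315.7.

3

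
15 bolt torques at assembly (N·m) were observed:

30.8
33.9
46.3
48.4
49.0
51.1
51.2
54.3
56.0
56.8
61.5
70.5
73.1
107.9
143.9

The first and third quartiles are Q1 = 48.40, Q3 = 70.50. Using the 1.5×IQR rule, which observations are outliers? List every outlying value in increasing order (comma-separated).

107.9, 143.9

IQR = Q3 − Q1 = 70.50 − 48.40 = 22.10.
Lower fence = Q1 − 1.5·IQR = 48.40 − 33.15 = 15.25.
Upper fence = Q3 + 1.5·IQR = 70.50 + 33.15 = 103.65.
107.9 > 103.65 → outlier.
143.9 > 103.65 → outlier.
All remaining values lie within [15.25, 103.65].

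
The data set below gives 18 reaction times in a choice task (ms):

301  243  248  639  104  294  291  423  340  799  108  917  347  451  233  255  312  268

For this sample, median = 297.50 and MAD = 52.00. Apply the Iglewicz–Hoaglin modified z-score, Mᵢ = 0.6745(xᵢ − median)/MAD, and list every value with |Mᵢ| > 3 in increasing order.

639, 799, 917

|Mᵢ| > 3 ⇔ |xᵢ − 297.50| > 3·52.00/0.6745 = 231.28.
So outliers lie outside [66.22, 528.78].
639: M = 4.43 → outlier.
799: M = 6.51 → outlier.
917: M = 8.04 → outlier.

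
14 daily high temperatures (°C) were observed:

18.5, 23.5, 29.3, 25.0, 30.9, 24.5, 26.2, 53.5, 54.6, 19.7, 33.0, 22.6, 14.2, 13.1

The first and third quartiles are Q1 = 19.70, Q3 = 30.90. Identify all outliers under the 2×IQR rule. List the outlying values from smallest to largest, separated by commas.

53.5, 54.6

IQR = Q3 − Q1 = 30.90 − 19.70 = 11.20.
Lower fence = Q1 − 2·IQR = 19.70 − 22.40 = -2.70.
Upper fence = Q3 + 2·IQR = 30.90 + 22.40 = 53.30.
53.5 > 53.30 → outlier.
54.6 > 53.30 → outlier.
All remaining values lie within [-2.70, 53.30].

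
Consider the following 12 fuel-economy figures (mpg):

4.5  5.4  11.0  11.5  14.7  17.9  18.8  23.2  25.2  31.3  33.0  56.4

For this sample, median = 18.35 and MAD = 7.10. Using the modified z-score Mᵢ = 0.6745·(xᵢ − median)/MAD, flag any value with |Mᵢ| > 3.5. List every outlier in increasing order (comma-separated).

56.4

|Mᵢ| > 3.5 ⇔ |xᵢ − 18.35| > 3.5·7.10/0.6745 = 36.84.
So outliers lie outside [-18.49, 55.19].
56.4: M = 3.61 → outlier.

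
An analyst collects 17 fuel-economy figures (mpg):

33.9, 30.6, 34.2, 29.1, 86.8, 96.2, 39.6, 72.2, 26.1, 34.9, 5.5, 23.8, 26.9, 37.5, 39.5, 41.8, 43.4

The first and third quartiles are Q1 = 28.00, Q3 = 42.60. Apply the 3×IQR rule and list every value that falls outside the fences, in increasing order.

IQR = Q3 − Q1 = 42.60 − 28.00 = 14.60.
Lower fence = Q1 − 3·IQR = 28.00 − 43.80 = -15.80.
Upper fence = Q3 + 3·IQR = 42.60 + 43.80 = 86.40.
86.8 > 86.40 → outlier.
96.2 > 86.40 → outlier.
All remaining values lie within [-15.80, 86.40].

86.8, 96.2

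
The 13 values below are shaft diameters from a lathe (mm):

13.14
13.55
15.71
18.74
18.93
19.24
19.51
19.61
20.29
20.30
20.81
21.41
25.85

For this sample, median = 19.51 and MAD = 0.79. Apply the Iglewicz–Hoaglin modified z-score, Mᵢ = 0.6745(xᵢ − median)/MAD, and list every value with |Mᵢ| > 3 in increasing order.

13.14, 13.55, 15.71, 25.85

|Mᵢ| > 3 ⇔ |xᵢ − 19.51| > 3·0.79/0.6745 = 3.51.
So outliers lie outside [16.00, 23.02].
13.14: M = -5.44 → outlier.
13.55: M = -5.09 → outlier.
15.71: M = -3.24 → outlier.
25.85: M = 5.41 → outlier.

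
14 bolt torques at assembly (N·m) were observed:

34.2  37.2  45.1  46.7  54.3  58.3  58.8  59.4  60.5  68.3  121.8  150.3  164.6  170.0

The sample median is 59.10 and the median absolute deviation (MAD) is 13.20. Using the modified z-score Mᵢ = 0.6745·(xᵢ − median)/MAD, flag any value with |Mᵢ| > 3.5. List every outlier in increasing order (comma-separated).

|Mᵢ| > 3.5 ⇔ |xᵢ − 59.10| > 3.5·13.20/0.6745 = 68.50.
So outliers lie outside [-9.40, 127.60].
150.3: M = 4.66 → outlier.
164.6: M = 5.39 → outlier.
170.0: M = 5.67 → outlier.

150.3, 164.6, 170.0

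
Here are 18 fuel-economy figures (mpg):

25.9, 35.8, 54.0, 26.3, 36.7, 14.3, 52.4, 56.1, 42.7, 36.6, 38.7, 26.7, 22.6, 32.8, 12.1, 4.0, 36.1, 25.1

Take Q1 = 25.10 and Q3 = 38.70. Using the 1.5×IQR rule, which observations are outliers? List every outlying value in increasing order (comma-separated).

4.0

IQR = Q3 − Q1 = 38.70 − 25.10 = 13.60.
Lower fence = Q1 − 1.5·IQR = 25.10 − 20.40 = 4.70.
Upper fence = Q3 + 1.5·IQR = 38.70 + 20.40 = 59.10.
4.0 < 4.70 → outlier.
All remaining values lie within [4.70, 59.10].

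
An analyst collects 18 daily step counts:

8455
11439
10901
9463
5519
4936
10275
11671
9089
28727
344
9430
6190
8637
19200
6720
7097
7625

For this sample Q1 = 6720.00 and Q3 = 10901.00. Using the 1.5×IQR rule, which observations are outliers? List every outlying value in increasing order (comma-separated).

344, 19200, 28727

IQR = Q3 − Q1 = 10901.00 − 6720.00 = 4181.00.
Lower fence = Q1 − 1.5·IQR = 6720.00 − 6271.50 = 448.50.
Upper fence = Q3 + 1.5·IQR = 10901.00 + 6271.50 = 17172.50.
344 < 448.50 → outlier.
19200 > 17172.50 → outlier.
28727 > 17172.50 → outlier.
All remaining values lie within [448.50, 17172.50].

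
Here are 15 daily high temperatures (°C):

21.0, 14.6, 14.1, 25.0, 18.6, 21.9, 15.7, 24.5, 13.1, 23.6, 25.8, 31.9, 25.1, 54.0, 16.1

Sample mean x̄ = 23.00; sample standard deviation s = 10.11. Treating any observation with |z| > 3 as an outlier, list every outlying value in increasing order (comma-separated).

54.0

Cutoffs at x̄ ± 3s: 23.00 ± 3·10.11 = [-7.33, 53.33].
54.0: z = 3.07, |z| > 3 → outlier.
Every other value lies within [-7.33, 53.33].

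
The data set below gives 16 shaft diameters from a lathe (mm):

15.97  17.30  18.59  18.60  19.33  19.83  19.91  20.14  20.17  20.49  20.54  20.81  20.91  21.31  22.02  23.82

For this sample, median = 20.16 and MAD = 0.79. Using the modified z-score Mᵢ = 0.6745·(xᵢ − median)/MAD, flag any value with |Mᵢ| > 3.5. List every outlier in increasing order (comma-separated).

15.97

|Mᵢ| > 3.5 ⇔ |xᵢ − 20.16| > 3.5·0.79/0.6745 = 4.10.
So outliers lie outside [16.06, 24.26].
15.97: M = -3.58 → outlier.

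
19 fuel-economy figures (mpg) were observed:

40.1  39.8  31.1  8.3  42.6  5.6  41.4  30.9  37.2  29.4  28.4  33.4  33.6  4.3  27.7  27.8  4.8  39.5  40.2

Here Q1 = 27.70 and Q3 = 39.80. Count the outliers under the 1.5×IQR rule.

4

IQR = 12.10; fences at 27.70 − 18.15 = 9.55 and 39.80 + 18.15 = 57.95.
Outside the cutoffs: 4.3, 4.8, 5.6, 8.3.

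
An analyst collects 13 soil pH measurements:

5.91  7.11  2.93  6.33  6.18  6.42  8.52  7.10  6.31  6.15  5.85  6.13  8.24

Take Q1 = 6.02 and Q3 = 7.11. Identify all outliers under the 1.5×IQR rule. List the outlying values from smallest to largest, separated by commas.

2.93

IQR = Q3 − Q1 = 7.11 − 6.02 = 1.09.
Lower fence = Q1 − 1.5·IQR = 6.02 − 1.635 = 4.385.
Upper fence = Q3 + 1.5·IQR = 7.11 + 1.635 = 8.745.
2.93 < 4.385 → outlier.
All remaining values lie within [4.385, 8.745].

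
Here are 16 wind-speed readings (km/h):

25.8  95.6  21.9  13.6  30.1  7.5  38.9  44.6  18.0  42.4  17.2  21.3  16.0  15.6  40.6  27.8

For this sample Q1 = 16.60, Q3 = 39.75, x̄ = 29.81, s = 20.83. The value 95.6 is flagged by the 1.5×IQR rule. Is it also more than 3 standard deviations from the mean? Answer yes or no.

yes

z = (95.6 − 29.81) / 20.83 = 3.16.
|z| = 3.16 > 3.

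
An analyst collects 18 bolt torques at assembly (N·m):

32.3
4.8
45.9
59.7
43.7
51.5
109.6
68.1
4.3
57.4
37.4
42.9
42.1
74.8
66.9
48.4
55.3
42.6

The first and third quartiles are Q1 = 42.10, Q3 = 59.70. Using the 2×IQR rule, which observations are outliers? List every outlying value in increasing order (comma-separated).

IQR = Q3 − Q1 = 59.70 − 42.10 = 17.60.
Lower fence = Q1 − 2·IQR = 42.10 − 35.20 = 6.90.
Upper fence = Q3 + 2·IQR = 59.70 + 35.20 = 94.90.
4.3 < 6.90 → outlier.
4.8 < 6.90 → outlier.
109.6 > 94.90 → outlier.
All remaining values lie within [6.90, 94.90].

4.3, 4.8, 109.6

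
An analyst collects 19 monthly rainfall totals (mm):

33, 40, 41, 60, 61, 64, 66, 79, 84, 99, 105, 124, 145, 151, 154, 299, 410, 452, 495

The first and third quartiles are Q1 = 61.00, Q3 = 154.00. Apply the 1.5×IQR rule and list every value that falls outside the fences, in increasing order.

299, 410, 452, 495

IQR = Q3 − Q1 = 154.00 − 61.00 = 93.00.
Lower fence = Q1 − 1.5·IQR = 61.00 − 139.50 = -78.50.
Upper fence = Q3 + 1.5·IQR = 154.00 + 139.50 = 293.50.
299 > 293.50 → outlier.
410 > 293.50 → outlier.
452 > 293.50 → outlier.
495 > 293.50 → outlier.
All remaining values lie within [-78.50, 293.50].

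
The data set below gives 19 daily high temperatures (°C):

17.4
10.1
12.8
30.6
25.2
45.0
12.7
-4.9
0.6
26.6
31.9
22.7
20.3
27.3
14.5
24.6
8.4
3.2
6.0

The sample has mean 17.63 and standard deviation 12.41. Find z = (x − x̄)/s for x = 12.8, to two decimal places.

z = (12.8 − 17.63) / 12.41 = -0.39.

-0.39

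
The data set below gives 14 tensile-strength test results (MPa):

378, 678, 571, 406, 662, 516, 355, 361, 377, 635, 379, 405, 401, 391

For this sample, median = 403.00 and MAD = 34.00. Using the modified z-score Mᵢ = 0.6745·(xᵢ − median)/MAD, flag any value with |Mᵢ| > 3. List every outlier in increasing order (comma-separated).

|Mᵢ| > 3 ⇔ |xᵢ − 403.00| > 3·34.00/0.6745 = 151.22.
So outliers lie outside [251.78, 554.22].
571: M = 3.33 → outlier.
635: M = 4.60 → outlier.
662: M = 5.14 → outlier.
678: M = 5.46 → outlier.

571, 635, 662, 678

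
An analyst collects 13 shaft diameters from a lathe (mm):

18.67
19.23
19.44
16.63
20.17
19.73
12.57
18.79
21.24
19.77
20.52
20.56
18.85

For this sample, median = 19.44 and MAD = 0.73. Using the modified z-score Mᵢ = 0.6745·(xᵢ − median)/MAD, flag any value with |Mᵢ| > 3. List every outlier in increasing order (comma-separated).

12.57

|Mᵢ| > 3 ⇔ |xᵢ − 19.44| > 3·0.73/0.6745 = 3.25.
So outliers lie outside [16.19, 22.69].
12.57: M = -6.35 → outlier.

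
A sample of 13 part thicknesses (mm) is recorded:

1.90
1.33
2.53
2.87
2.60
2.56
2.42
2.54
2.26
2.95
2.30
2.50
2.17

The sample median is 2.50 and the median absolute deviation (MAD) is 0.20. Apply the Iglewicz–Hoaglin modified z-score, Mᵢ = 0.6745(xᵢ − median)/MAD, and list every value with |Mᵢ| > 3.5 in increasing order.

|Mᵢ| > 3.5 ⇔ |xᵢ − 2.50| > 3.5·0.20/0.6745 = 1.04.
So outliers lie outside [1.46, 3.54].
1.33: M = -3.95 → outlier.

1.33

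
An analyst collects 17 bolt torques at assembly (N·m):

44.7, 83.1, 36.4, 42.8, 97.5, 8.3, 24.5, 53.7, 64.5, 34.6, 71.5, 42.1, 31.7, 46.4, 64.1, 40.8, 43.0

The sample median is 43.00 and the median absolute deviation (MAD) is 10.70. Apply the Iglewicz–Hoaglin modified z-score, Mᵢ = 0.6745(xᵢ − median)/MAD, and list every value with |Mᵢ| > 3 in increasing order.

|Mᵢ| > 3 ⇔ |xᵢ − 43.00| > 3·10.70/0.6745 = 47.59.
So outliers lie outside [-4.59, 90.59].
97.5: M = 3.44 → outlier.

97.5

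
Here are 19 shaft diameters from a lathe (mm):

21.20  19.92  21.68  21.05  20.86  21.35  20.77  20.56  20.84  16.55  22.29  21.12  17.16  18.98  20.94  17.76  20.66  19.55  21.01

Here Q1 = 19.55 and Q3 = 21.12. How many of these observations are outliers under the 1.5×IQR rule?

2

IQR = 1.57; fences at 19.55 − 2.355 = 17.195 and 21.12 + 2.355 = 23.475.
Outside the cutoffs: 16.55, 17.16.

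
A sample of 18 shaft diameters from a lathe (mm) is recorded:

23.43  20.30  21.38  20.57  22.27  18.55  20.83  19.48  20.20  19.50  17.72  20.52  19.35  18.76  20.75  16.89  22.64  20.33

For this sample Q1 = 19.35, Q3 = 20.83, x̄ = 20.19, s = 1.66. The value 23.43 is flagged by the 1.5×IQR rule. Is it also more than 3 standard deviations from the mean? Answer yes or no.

z = (23.43 − 20.19) / 1.66 = 1.95.
|z| = 1.95 ≤ 3.

no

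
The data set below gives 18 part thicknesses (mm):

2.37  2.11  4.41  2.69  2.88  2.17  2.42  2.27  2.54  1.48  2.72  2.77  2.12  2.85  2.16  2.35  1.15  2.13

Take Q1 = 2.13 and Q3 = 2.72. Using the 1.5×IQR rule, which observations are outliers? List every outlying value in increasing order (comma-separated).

1.15, 4.41

IQR = Q3 − Q1 = 2.72 − 2.13 = 0.59.
Lower fence = Q1 − 1.5·IQR = 2.13 − 0.885 = 1.245.
Upper fence = Q3 + 1.5·IQR = 2.72 + 0.885 = 3.605.
1.15 < 1.245 → outlier.
4.41 > 3.605 → outlier.
All remaining values lie within [1.245, 3.605].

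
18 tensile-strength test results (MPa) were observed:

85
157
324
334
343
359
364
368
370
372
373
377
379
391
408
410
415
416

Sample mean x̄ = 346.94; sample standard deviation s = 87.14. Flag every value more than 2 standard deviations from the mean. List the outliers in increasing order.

85, 157

Cutoffs at x̄ ± 2s: 346.94 ± 2·87.14 = [172.66, 521.22].
85: z = -3.01, |z| > 2 → outlier.
157: z = -2.18, |z| > 2 → outlier.
Every other value lies within [172.66, 521.22].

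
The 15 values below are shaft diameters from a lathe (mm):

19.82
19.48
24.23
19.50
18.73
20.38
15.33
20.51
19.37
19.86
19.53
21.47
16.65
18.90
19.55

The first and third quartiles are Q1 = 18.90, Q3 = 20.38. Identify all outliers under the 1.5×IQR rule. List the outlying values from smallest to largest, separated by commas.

IQR = Q3 − Q1 = 20.38 − 18.90 = 1.48.
Lower fence = Q1 − 1.5·IQR = 18.90 − 2.22 = 16.68.
Upper fence = Q3 + 1.5·IQR = 20.38 + 2.22 = 22.60.
15.33 < 16.68 → outlier.
16.65 < 16.68 → outlier.
24.23 > 22.60 → outlier.
All remaining values lie within [16.68, 22.60].

15.33, 16.65, 24.23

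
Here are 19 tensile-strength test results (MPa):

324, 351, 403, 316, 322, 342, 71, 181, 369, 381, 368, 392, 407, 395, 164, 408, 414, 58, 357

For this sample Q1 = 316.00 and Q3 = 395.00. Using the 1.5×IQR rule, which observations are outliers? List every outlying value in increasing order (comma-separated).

IQR = Q3 − Q1 = 395.00 − 316.00 = 79.00.
Lower fence = Q1 − 1.5·IQR = 316.00 − 118.50 = 197.50.
Upper fence = Q3 + 1.5·IQR = 395.00 + 118.50 = 513.50.
58 < 197.50 → outlier.
71 < 197.50 → outlier.
164 < 197.50 → outlier.
181 < 197.50 → outlier.
All remaining values lie within [197.50, 513.50].

58, 71, 164, 181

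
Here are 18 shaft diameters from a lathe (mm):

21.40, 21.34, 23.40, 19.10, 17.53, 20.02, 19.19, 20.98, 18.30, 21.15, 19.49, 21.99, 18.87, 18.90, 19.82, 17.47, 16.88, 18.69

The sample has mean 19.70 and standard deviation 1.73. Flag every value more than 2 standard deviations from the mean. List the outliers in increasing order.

Cutoffs at x̄ ± 2s: 19.70 ± 2·1.73 = [16.24, 23.16].
23.40: z = 2.14, |z| > 2 → outlier.
Every other value lies within [16.24, 23.16].

23.40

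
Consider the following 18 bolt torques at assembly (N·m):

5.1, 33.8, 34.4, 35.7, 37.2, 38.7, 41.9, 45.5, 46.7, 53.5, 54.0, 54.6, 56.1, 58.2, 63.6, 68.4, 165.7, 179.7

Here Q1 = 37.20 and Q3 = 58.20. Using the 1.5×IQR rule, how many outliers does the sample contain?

3

IQR = 21.00; fences at 37.20 − 31.50 = 5.70 and 58.20 + 31.50 = 89.70.
Outside the cutoffs: 5.1, 165.7, 179.7.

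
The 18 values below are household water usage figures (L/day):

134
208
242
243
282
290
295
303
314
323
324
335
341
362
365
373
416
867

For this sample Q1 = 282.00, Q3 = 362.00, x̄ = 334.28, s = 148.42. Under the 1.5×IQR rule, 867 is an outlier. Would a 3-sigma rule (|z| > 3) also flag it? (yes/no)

yes

z = (867 − 334.28) / 148.42 = 3.59.
|z| = 3.59 > 3.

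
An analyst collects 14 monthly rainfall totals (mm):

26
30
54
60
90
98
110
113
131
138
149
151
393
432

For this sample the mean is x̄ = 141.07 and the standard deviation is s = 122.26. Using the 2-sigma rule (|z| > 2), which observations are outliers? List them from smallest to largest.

393, 432

Cutoffs at x̄ ± 2s: 141.07 ± 2·122.26 = [-103.45, 385.59].
393: z = 2.06, |z| > 2 → outlier.
432: z = 2.38, |z| > 2 → outlier.
Every other value lies within [-103.45, 385.59].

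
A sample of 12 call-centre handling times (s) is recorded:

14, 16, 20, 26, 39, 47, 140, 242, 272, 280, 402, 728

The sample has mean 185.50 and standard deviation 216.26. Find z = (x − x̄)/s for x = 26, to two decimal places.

-0.74

z = (26 − 185.50) / 216.26 = -0.74.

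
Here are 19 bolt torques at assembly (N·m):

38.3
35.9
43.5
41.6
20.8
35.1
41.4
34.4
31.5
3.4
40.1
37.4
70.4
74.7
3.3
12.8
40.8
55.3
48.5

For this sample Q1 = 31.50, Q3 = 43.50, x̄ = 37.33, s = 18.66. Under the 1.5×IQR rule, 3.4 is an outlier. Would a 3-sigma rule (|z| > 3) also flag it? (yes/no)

no

z = (3.4 − 37.33) / 18.66 = -1.82.
|z| = 1.82 ≤ 3.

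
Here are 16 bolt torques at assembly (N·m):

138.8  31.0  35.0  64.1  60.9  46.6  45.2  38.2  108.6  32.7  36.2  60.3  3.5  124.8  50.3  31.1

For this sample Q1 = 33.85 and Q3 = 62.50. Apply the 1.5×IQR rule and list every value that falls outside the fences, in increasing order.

108.6, 124.8, 138.8

IQR = Q3 − Q1 = 62.50 − 33.85 = 28.65.
Lower fence = Q1 − 1.5·IQR = 33.85 − 42.975 = -9.125.
Upper fence = Q3 + 1.5·IQR = 62.50 + 42.975 = 105.475.
108.6 > 105.475 → outlier.
124.8 > 105.475 → outlier.
138.8 > 105.475 → outlier.
All remaining values lie within [-9.125, 105.475].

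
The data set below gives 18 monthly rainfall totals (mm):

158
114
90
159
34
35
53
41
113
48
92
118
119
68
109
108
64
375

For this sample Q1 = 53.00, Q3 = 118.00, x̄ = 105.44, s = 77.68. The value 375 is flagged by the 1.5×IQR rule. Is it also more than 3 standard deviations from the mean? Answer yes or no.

z = (375 − 105.44) / 77.68 = 3.47.
|z| = 3.47 > 3.

yes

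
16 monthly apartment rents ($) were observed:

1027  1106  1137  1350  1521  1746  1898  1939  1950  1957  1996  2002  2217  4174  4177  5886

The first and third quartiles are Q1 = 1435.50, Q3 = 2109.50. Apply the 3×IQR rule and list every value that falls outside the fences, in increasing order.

4174, 4177, 5886

IQR = Q3 − Q1 = 2109.50 − 1435.50 = 674.00.
Lower fence = Q1 − 3·IQR = 1435.50 − 2022.00 = -586.50.
Upper fence = Q3 + 3·IQR = 2109.50 + 2022.00 = 4131.50.
4174 > 4131.50 → outlier.
4177 > 4131.50 → outlier.
5886 > 4131.50 → outlier.
All remaining values lie within [-586.50, 4131.50].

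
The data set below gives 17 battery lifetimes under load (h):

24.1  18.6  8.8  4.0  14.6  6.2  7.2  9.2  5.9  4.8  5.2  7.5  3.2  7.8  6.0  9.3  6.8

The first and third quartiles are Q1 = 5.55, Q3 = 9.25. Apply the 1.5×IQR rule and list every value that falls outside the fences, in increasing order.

18.6, 24.1

IQR = Q3 − Q1 = 9.25 − 5.55 = 3.70.
Lower fence = Q1 − 1.5·IQR = 5.55 − 5.55 = 0.00.
Upper fence = Q3 + 1.5·IQR = 9.25 + 5.55 = 14.80.
18.6 > 14.80 → outlier.
24.1 > 14.80 → outlier.
All remaining values lie within [0.00, 14.80].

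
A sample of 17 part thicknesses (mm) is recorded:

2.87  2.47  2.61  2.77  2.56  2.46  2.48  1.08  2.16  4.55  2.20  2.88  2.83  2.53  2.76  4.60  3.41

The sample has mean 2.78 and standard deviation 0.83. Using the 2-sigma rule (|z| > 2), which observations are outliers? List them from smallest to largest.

Cutoffs at x̄ ± 2s: 2.78 ± 2·0.83 = [1.12, 4.44].
1.08: z = -2.05, |z| > 2 → outlier.
4.55: z = 2.13, |z| > 2 → outlier.
4.60: z = 2.19, |z| > 2 → outlier.
Every other value lies within [1.12, 4.44].

1.08, 4.55, 4.60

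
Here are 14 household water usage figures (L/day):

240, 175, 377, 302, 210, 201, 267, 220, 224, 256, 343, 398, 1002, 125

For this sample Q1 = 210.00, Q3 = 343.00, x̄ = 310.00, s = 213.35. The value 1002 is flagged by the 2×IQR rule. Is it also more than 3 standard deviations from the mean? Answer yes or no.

yes

z = (1002 − 310.00) / 213.35 = 3.24.
|z| = 3.24 > 3.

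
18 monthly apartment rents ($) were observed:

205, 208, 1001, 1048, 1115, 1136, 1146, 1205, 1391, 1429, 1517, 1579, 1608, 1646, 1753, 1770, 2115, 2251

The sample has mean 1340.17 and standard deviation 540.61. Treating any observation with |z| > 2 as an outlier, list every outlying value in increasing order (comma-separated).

Cutoffs at x̄ ± 2s: 1340.17 ± 2·540.61 = [258.95, 2421.39].
205: z = -2.10, |z| > 2 → outlier.
208: z = -2.09, |z| > 2 → outlier.
Every other value lies within [258.95, 2421.39].

205, 208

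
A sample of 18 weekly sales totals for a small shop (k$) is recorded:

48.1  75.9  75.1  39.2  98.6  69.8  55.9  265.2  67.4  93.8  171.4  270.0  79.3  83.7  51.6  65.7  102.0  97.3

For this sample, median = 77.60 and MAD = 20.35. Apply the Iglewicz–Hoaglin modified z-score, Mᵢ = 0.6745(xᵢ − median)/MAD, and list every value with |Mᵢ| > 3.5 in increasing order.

|Mᵢ| > 3.5 ⇔ |xᵢ − 77.60| > 3.5·20.35/0.6745 = 105.60.
So outliers lie outside [-28.00, 183.20].
265.2: M = 6.22 → outlier.
270.0: M = 6.38 → outlier.

265.2, 270.0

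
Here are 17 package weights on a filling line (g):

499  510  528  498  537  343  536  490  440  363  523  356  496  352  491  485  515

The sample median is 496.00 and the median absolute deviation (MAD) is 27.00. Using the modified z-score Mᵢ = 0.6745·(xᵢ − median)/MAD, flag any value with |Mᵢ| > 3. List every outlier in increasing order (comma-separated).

|Mᵢ| > 3 ⇔ |xᵢ − 496.00| > 3·27.00/0.6745 = 120.09.
So outliers lie outside [375.91, 616.09].
343: M = -3.82 → outlier.
352: M = -3.60 → outlier.
356: M = -3.50 → outlier.
363: M = -3.32 → outlier.

343, 352, 356, 363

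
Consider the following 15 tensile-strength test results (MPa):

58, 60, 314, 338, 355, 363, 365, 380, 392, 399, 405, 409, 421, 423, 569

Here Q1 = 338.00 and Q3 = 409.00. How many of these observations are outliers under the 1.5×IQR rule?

IQR = 71.00; fences at 338.00 − 106.50 = 231.50 and 409.00 + 106.50 = 515.50.
Outside the cutoffs: 58, 60, 569.

3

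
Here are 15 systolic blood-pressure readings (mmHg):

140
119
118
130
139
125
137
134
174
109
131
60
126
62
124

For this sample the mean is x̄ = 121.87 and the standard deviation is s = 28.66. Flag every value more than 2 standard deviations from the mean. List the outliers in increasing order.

Cutoffs at x̄ ± 2s: 121.87 ± 2·28.66 = [64.55, 179.19].
60: z = -2.16, |z| > 2 → outlier.
62: z = -2.09, |z| > 2 → outlier.
Every other value lies within [64.55, 179.19].

60, 62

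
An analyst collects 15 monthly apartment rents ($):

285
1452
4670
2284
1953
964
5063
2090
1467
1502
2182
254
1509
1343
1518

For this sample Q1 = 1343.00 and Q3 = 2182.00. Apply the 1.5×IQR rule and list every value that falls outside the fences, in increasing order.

IQR = Q3 − Q1 = 2182.00 − 1343.00 = 839.00.
Lower fence = Q1 − 1.5·IQR = 1343.00 − 1258.50 = 84.50.
Upper fence = Q3 + 1.5·IQR = 2182.00 + 1258.50 = 3440.50.
4670 > 3440.50 → outlier.
5063 > 3440.50 → outlier.
All remaining values lie within [84.50, 3440.50].

4670, 5063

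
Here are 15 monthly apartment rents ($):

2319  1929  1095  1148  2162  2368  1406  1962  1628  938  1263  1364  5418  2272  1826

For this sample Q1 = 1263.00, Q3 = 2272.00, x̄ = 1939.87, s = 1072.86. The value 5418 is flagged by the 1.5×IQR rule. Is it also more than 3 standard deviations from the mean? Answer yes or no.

yes

z = (5418 − 1939.87) / 1072.86 = 3.24.
|z| = 3.24 > 3.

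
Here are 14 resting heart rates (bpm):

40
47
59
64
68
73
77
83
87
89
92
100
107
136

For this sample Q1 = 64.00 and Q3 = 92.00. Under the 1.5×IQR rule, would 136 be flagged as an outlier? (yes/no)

IQR = Q3 − Q1 = 92.00 − 64.00 = 28.00.
Lower fence = Q1 − 1.5·IQR = 64.00 − 42.00 = 22.00.
Upper fence = Q3 + 1.5·IQR = 92.00 + 42.00 = 134.00.
136 lies above the upper fence.

yes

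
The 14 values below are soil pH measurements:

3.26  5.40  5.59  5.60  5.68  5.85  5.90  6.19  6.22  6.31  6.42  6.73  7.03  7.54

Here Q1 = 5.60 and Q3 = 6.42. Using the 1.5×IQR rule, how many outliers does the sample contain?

IQR = 0.82; fences at 5.60 − 1.23 = 4.37 and 6.42 + 1.23 = 7.65.
Outside the cutoffs: 3.26.

1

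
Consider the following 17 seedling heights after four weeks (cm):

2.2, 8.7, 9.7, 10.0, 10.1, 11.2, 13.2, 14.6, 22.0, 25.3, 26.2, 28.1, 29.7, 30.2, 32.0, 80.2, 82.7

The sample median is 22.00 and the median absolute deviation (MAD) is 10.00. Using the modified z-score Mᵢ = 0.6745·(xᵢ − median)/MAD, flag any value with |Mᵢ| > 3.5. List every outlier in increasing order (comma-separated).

80.2, 82.7

|Mᵢ| > 3.5 ⇔ |xᵢ − 22.00| > 3.5·10.00/0.6745 = 51.89.
So outliers lie outside [-29.89, 73.89].
80.2: M = 3.93 → outlier.
82.7: M = 4.09 → outlier.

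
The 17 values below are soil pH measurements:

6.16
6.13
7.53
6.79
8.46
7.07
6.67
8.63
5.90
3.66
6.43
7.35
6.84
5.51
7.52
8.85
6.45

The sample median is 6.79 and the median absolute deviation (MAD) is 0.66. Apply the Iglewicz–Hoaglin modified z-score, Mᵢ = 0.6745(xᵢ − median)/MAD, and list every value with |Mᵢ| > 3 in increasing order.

3.66

|Mᵢ| > 3 ⇔ |xᵢ − 6.79| > 3·0.66/0.6745 = 2.94.
So outliers lie outside [3.85, 9.73].
3.66: M = -3.20 → outlier.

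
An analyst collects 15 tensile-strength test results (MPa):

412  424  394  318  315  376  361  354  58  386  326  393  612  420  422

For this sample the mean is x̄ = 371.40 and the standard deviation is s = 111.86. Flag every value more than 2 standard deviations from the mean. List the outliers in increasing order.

Cutoffs at x̄ ± 2s: 371.40 ± 2·111.86 = [147.68, 595.12].
58: z = -2.80, |z| > 2 → outlier.
612: z = 2.15, |z| > 2 → outlier.
Every other value lies within [147.68, 595.12].

58, 612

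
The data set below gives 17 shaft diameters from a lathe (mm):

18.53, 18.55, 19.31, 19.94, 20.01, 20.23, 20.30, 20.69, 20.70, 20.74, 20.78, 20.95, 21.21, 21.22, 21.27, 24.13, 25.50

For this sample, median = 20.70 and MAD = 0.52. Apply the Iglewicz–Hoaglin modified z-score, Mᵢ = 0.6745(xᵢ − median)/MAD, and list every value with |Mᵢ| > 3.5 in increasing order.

|Mᵢ| > 3.5 ⇔ |xᵢ − 20.70| > 3.5·0.52/0.6745 = 2.70.
So outliers lie outside [18.00, 23.40].
24.13: M = 4.45 → outlier.
25.50: M = 6.23 → outlier.

24.13, 25.50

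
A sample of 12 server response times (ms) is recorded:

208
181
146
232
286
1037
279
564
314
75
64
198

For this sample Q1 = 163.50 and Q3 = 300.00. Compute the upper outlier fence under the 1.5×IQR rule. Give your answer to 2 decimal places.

IQR = Q3 − Q1 = 300.00 − 163.50 = 136.50.
Lower fence = Q1 − 1.5·IQR = 163.50 − 204.75 = -41.25.
Upper fence = Q3 + 1.5·IQR = 300.00 + 204.75 = 504.75.

504.75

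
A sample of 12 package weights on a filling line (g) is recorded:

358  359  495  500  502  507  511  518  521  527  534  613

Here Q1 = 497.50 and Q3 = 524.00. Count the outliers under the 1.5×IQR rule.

3

IQR = 26.50; fences at 497.50 − 39.75 = 457.75 and 524.00 + 39.75 = 563.75.
Outside the cutoffs: 358, 359, 613.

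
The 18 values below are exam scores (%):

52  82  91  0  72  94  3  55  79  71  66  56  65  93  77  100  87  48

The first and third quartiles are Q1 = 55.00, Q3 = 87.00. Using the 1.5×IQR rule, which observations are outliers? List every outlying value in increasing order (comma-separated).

IQR = Q3 − Q1 = 87.00 − 55.00 = 32.00.
Lower fence = Q1 − 1.5·IQR = 55.00 − 48.00 = 7.00.
Upper fence = Q3 + 1.5·IQR = 87.00 + 48.00 = 135.00.
0 < 7.00 → outlier.
3 < 7.00 → outlier.
All remaining values lie within [7.00, 135.00].

0, 3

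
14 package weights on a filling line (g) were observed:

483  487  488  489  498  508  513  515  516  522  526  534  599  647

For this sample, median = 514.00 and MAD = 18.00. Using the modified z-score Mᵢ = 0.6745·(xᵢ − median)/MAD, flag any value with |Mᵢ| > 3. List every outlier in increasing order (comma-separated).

|Mᵢ| > 3 ⇔ |xᵢ − 514.00| > 3·18.00/0.6745 = 80.06.
So outliers lie outside [433.94, 594.06].
599: M = 3.19 → outlier.
647: M = 4.98 → outlier.

599, 647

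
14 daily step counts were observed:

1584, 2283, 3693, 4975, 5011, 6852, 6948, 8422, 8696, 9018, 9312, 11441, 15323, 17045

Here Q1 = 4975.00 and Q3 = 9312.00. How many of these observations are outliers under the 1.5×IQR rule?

1

IQR = 4337.00; fences at 4975.00 − 6505.50 = -1530.50 and 9312.00 + 6505.50 = 15817.50.
Outside the cutoffs: 17045.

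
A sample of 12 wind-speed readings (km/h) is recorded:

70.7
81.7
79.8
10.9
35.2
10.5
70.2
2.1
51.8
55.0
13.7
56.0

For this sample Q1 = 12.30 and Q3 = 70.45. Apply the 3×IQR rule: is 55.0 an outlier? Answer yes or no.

no

IQR = Q3 − Q1 = 70.45 − 12.30 = 58.15.
Lower fence = Q1 − 3·IQR = 12.30 − 174.45 = -162.15.
Upper fence = Q3 + 3·IQR = 70.45 + 174.45 = 244.90.
55.0 lies within [-162.15, 244.90].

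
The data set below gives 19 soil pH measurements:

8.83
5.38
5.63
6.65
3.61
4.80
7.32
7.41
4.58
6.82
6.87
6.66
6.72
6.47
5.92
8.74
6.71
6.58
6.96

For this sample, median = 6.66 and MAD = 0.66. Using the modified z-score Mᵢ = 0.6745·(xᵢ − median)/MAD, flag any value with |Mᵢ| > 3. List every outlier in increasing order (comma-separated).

3.61

|Mᵢ| > 3 ⇔ |xᵢ − 6.66| > 3·0.66/0.6745 = 2.94.
So outliers lie outside [3.72, 9.60].
3.61: M = -3.12 → outlier.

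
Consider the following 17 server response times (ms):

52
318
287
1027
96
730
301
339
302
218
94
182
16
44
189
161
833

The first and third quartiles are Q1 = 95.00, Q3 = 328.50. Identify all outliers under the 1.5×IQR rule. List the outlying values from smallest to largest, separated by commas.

IQR = Q3 − Q1 = 328.50 − 95.00 = 233.50.
Lower fence = Q1 − 1.5·IQR = 95.00 − 350.25 = -255.25.
Upper fence = Q3 + 1.5·IQR = 328.50 + 350.25 = 678.75.
730 > 678.75 → outlier.
833 > 678.75 → outlier.
1027 > 678.75 → outlier.
All remaining values lie within [-255.25, 678.75].

730, 833, 1027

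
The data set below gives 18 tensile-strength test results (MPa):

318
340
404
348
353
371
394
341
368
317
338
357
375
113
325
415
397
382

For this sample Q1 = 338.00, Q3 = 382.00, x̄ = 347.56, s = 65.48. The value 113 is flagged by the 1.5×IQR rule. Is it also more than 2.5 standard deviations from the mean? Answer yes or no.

z = (113 − 347.56) / 65.48 = -3.58.
|z| = 3.58 > 2.5.

yes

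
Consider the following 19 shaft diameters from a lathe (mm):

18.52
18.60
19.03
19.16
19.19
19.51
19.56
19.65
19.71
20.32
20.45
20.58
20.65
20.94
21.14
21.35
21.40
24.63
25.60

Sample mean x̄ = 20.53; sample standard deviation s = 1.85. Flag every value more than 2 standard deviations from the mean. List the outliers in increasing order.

24.63, 25.60

Cutoffs at x̄ ± 2s: 20.53 ± 2·1.85 = [16.83, 24.23].
24.63: z = 2.22, |z| > 2 → outlier.
25.60: z = 2.74, |z| > 2 → outlier.
Every other value lies within [16.83, 24.23].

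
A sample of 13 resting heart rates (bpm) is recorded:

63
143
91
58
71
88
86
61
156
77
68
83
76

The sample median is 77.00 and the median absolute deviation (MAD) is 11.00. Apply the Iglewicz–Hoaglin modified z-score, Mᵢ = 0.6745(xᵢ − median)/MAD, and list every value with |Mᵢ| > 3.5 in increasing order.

143, 156

|Mᵢ| > 3.5 ⇔ |xᵢ − 77.00| > 3.5·11.00/0.6745 = 57.08.
So outliers lie outside [19.92, 134.08].
143: M = 4.05 → outlier.
156: M = 4.84 → outlier.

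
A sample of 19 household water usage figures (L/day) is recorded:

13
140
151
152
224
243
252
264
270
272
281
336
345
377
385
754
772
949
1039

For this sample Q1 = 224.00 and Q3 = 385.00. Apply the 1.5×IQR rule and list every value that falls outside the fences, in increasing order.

IQR = Q3 − Q1 = 385.00 − 224.00 = 161.00.
Lower fence = Q1 − 1.5·IQR = 224.00 − 241.50 = -17.50.
Upper fence = Q3 + 1.5·IQR = 385.00 + 241.50 = 626.50.
754 > 626.50 → outlier.
772 > 626.50 → outlier.
949 > 626.50 → outlier.
1039 > 626.50 → outlier.
All remaining values lie within [-17.50, 626.50].

754, 772, 949, 1039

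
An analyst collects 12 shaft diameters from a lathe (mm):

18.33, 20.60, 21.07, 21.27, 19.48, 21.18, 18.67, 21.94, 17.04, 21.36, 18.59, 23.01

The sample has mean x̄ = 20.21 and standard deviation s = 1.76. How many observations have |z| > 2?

Cutoffs: x̄ ± 2s = [16.69, 23.73].
Every value lies within the cutoffs.

0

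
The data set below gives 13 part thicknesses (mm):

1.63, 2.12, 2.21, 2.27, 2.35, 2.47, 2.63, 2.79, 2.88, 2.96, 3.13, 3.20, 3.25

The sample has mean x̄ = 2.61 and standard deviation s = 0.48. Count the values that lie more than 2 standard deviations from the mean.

Cutoffs: x̄ ± 2s = [1.65, 3.57].
Outside the cutoffs: 1.63.

1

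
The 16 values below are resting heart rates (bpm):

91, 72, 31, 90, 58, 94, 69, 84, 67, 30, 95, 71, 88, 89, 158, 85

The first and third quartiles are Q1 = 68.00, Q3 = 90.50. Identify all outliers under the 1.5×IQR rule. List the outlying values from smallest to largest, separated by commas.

30, 31, 158

IQR = Q3 − Q1 = 90.50 − 68.00 = 22.50.
Lower fence = Q1 − 1.5·IQR = 68.00 − 33.75 = 34.25.
Upper fence = Q3 + 1.5·IQR = 90.50 + 33.75 = 124.25.
30 < 34.25 → outlier.
31 < 34.25 → outlier.
158 > 124.25 → outlier.
All remaining values lie within [34.25, 124.25].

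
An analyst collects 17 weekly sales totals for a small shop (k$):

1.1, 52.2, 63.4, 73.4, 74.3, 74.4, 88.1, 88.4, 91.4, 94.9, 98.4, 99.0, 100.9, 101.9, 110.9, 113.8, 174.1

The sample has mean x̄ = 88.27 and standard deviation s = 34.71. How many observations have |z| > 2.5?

1

Cutoffs: x̄ ± 2.5s = [1.495, 175.045].
Outside the cutoffs: 1.1.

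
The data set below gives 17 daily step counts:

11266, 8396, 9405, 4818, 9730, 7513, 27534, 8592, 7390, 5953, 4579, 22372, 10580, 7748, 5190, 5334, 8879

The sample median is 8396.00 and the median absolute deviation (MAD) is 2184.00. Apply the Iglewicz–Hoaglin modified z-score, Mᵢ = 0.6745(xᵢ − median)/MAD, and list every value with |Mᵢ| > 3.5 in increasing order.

22372, 27534

|Mᵢ| > 3.5 ⇔ |xᵢ − 8396.00| > 3.5·2184.00/0.6745 = 11332.84.
So outliers lie outside [-2936.84, 19728.84].
22372: M = 4.32 → outlier.
27534: M = 5.91 → outlier.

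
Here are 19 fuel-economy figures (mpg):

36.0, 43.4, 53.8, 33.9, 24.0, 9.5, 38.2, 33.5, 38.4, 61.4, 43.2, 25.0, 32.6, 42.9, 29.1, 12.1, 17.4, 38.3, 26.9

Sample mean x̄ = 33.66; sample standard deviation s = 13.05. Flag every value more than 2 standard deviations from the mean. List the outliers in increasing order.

Cutoffs at x̄ ± 2s: 33.66 ± 2·13.05 = [7.56, 59.76].
61.4: z = 2.13, |z| > 2 → outlier.
Every other value lies within [7.56, 59.76].

61.4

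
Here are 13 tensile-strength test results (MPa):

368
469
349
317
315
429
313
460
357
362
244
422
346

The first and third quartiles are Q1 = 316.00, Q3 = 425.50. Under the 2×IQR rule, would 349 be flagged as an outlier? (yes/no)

IQR = Q3 − Q1 = 425.50 − 316.00 = 109.50.
Lower fence = Q1 − 2·IQR = 316.00 − 219.00 = 97.00.
Upper fence = Q3 + 2·IQR = 425.50 + 219.00 = 644.50.
349 lies within [97.00, 644.50].

no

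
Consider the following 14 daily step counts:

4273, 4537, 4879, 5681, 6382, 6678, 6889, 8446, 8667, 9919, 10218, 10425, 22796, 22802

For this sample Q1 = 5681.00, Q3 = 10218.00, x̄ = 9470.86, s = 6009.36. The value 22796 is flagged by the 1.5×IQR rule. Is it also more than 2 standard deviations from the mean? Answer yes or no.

yes

z = (22796 − 9470.86) / 6009.36 = 2.22.
|z| = 2.22 > 2.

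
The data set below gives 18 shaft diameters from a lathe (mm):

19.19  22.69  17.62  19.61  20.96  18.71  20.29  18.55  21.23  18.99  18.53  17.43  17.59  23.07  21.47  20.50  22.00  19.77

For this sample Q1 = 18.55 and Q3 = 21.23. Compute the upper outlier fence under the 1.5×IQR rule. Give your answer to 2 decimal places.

IQR = Q3 − Q1 = 21.23 − 18.55 = 2.68.
Lower fence = Q1 − 1.5·IQR = 18.55 − 4.02 = 14.53.
Upper fence = Q3 + 1.5·IQR = 21.23 + 4.02 = 25.25.

25.25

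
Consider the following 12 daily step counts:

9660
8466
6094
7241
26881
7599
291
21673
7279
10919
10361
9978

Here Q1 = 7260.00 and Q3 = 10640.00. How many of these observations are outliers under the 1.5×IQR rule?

IQR = 3380.00; fences at 7260.00 − 5070.00 = 2190.00 and 10640.00 + 5070.00 = 15710.00.
Outside the cutoffs: 291, 21673, 26881.

3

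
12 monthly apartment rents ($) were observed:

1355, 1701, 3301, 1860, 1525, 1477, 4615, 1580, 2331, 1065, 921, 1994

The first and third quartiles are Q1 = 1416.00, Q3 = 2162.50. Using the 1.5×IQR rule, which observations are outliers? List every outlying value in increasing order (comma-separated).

IQR = Q3 − Q1 = 2162.50 − 1416.00 = 746.50.
Lower fence = Q1 − 1.5·IQR = 1416.00 − 1119.75 = 296.25.
Upper fence = Q3 + 1.5·IQR = 2162.50 + 1119.75 = 3282.25.
3301 > 3282.25 → outlier.
4615 > 3282.25 → outlier.
All remaining values lie within [296.25, 3282.25].

3301, 4615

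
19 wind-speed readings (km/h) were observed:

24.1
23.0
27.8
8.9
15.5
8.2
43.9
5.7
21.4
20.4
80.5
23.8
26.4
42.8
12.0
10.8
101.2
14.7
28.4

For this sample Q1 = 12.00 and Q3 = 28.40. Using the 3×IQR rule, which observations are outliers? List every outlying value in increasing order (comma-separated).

80.5, 101.2

IQR = Q3 − Q1 = 28.40 − 12.00 = 16.40.
Lower fence = Q1 − 3·IQR = 12.00 − 49.20 = -37.20.
Upper fence = Q3 + 3·IQR = 28.40 + 49.20 = 77.60.
80.5 > 77.60 → outlier.
101.2 > 77.60 → outlier.
All remaining values lie within [-37.20, 77.60].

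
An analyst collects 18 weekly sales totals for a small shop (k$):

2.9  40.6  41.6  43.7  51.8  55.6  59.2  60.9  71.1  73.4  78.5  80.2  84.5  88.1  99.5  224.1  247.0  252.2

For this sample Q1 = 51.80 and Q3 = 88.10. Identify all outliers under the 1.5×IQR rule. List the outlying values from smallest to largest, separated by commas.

IQR = Q3 − Q1 = 88.10 − 51.80 = 36.30.
Lower fence = Q1 − 1.5·IQR = 51.80 − 54.45 = -2.65.
Upper fence = Q3 + 1.5·IQR = 88.10 + 54.45 = 142.55.
224.1 > 142.55 → outlier.
247.0 > 142.55 → outlier.
252.2 > 142.55 → outlier.
All remaining values lie within [-2.65, 142.55].

224.1, 247.0, 252.2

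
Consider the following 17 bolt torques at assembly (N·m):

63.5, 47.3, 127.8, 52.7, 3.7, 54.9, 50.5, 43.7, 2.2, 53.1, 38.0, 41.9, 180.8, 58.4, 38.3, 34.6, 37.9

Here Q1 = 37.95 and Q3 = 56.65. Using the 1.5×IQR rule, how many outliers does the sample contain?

4

IQR = 18.70; fences at 37.95 − 28.05 = 9.90 and 56.65 + 28.05 = 84.70.
Outside the cutoffs: 2.2, 3.7, 127.8, 180.8.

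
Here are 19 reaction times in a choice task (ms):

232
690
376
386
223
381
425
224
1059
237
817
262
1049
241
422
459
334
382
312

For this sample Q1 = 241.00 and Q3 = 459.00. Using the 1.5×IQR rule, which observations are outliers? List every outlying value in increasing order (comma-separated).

IQR = Q3 − Q1 = 459.00 − 241.00 = 218.00.
Lower fence = Q1 − 1.5·IQR = 241.00 − 327.00 = -86.00.
Upper fence = Q3 + 1.5·IQR = 459.00 + 327.00 = 786.00.
817 > 786.00 → outlier.
1049 > 786.00 → outlier.
1059 > 786.00 → outlier.
All remaining values lie within [-86.00, 786.00].

817, 1049, 1059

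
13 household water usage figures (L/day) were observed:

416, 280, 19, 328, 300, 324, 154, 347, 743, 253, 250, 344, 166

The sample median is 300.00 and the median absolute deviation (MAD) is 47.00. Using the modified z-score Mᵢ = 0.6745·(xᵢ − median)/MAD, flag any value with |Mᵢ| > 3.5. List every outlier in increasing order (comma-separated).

|Mᵢ| > 3.5 ⇔ |xᵢ − 300.00| > 3.5·47.00/0.6745 = 243.88.
So outliers lie outside [56.12, 543.88].
19: M = -4.03 → outlier.
743: M = 6.36 → outlier.

19, 743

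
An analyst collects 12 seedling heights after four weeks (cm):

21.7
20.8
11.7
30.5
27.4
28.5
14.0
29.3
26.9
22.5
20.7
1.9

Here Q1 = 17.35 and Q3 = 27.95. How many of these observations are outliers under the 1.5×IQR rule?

IQR = 10.60; fences at 17.35 − 15.90 = 1.45 and 27.95 + 15.90 = 43.85.
Every value lies within the cutoffs.

0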